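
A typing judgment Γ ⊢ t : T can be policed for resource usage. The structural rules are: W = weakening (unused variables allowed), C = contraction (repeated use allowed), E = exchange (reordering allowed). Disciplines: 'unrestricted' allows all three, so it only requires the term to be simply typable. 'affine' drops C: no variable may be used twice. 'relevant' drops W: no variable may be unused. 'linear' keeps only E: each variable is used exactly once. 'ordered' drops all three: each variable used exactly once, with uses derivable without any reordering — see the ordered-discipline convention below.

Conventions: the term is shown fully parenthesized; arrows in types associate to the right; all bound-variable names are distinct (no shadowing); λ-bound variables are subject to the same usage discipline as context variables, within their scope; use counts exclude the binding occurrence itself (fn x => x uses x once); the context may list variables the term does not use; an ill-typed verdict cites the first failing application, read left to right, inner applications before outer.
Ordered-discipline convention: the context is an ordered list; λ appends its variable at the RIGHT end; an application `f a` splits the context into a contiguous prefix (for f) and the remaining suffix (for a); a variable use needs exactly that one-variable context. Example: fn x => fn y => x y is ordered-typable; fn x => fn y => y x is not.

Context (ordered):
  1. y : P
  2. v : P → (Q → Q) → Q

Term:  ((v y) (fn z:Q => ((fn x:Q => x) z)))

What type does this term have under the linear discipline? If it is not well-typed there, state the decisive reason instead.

term : Q
variable uses: y ×1, v ×1, z (bound) ×1, x (bound) ×1
use order (left to right): v, y, x, z
typing: the term checks, with type Q
summary: ordered ✗ | linear ✓ | affine ✓ | relevant ✓ | unrestricted ✓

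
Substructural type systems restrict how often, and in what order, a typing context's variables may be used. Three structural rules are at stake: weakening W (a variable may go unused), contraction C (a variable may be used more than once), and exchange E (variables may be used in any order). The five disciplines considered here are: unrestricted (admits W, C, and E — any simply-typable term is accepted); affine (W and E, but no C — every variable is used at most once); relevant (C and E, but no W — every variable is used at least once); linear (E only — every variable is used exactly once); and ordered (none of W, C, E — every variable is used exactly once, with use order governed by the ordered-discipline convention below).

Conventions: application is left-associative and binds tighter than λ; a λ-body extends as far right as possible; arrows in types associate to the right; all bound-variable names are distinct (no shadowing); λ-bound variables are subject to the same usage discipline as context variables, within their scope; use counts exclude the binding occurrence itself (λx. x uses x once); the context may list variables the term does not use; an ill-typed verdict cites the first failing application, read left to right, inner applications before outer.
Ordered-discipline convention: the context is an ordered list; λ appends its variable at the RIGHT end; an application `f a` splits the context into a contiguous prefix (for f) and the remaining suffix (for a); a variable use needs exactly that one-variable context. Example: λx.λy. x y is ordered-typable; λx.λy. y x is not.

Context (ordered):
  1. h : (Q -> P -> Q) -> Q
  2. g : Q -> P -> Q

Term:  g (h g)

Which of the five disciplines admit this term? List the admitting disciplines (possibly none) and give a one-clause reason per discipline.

admitted by: relevant, unrestricted
usage: h: 1; g: 2
uses in reading order: g, h, g
typing: well-typed — term : P -> Q
ordered: ✗, needs contraction — g ×2
linear: ✗, needs contraction — g ×2
affine: ✗, needs contraction — g ×2
relevant: ✓, h, g: all used, weakening unneeded
unrestricted: ✓, simply typable at P -> Q; W, C, E all held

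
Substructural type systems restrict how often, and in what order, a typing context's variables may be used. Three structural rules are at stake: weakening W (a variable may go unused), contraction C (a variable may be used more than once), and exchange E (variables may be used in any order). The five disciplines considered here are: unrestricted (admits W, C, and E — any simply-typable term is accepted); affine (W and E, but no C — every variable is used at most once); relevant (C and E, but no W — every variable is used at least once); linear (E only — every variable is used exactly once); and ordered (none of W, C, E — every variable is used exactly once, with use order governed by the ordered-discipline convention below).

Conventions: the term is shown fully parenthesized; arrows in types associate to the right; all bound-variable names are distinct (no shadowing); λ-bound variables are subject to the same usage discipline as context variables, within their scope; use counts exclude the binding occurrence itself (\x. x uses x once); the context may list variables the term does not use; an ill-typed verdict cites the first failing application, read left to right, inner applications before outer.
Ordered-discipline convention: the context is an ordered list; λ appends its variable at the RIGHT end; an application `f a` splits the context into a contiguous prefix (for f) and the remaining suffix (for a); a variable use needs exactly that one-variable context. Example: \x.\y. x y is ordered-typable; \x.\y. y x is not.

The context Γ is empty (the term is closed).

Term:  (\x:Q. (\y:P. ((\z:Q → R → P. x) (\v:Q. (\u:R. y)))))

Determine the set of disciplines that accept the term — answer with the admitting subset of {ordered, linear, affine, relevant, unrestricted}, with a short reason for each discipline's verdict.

accepted by: affine, unrestricted
usage: x (λ-bound)=1; y (λ-bound)=1; z (λ-bound)=0; v (λ-bound)=0; u (λ-bound)=0
order of uses: x, y
typing: well-typed — term : Q → P → Q
ordered: ✗, needs weakening: z, v, u unused
linear: ✗, needs weakening: z, v, u unused
affine: ✓, x, y, z, v, u: no repeats, contraction unneeded
relevant: ✗, needs weakening: z, v, u unused
unrestricted: ✓, typability at Q → P → Q is all that's needed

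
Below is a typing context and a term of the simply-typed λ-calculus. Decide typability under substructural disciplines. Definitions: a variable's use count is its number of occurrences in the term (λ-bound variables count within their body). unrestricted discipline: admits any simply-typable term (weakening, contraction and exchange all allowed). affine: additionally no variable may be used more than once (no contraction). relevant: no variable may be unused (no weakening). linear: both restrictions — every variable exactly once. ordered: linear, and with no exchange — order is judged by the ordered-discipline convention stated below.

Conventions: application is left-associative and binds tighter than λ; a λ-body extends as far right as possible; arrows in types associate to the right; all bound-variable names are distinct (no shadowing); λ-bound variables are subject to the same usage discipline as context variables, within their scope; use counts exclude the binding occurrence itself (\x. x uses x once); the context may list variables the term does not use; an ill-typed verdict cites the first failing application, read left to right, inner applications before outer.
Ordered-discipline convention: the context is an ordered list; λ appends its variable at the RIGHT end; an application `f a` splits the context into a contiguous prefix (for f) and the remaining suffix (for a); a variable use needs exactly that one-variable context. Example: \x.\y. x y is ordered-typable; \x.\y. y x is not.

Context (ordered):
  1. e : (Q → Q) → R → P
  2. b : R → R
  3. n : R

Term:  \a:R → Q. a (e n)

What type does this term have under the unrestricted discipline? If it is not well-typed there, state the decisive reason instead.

not well-typed under unrestricted — fails simple typing
usage: e=1, b=0, n=1, a [bound]=1
uses in reading order: a, e, n
typing: ill-typed: argument of type R where Q → Q is required
summary: ordered ✗ · linear ✗ · affine ✗ · relevant ✗ · unrestricted ✗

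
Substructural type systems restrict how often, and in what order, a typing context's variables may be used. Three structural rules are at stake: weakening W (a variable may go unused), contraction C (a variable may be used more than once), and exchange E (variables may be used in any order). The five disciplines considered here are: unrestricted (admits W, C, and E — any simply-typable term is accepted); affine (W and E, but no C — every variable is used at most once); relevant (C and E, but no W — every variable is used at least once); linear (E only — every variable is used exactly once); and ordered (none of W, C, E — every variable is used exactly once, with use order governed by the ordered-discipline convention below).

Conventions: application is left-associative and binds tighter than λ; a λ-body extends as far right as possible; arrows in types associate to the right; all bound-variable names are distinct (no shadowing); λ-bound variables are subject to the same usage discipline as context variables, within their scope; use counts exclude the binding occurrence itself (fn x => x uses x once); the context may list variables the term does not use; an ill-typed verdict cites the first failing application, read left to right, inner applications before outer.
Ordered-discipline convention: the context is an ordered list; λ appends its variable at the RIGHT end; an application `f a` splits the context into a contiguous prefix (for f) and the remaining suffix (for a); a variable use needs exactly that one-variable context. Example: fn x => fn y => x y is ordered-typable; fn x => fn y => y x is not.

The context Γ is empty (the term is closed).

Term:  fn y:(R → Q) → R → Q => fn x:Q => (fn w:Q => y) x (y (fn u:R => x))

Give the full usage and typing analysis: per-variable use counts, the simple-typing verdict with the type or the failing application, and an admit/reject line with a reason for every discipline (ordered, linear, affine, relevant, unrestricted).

variable uses: y (bound): 2; x (bound): 2; w (bound): 0; u (bound): 0
order of uses: y, x, y, x
typing: ✓ — ((R → Q) → R → Q) → Q → R → Q
ordered: ✗ — uses contraction: y ×2, x ×2; w, u left unused
linear: ✗ — uses contraction: y ×2, x ×2; w, u left unused
affine: ✗ — uses contraction: y ×2, x ×2
relevant: ✗ — w, u left unused
unrestricted: ✓ — simply typable at ((R → Q) → R → Q) → Q → R → Q; W, C, E all held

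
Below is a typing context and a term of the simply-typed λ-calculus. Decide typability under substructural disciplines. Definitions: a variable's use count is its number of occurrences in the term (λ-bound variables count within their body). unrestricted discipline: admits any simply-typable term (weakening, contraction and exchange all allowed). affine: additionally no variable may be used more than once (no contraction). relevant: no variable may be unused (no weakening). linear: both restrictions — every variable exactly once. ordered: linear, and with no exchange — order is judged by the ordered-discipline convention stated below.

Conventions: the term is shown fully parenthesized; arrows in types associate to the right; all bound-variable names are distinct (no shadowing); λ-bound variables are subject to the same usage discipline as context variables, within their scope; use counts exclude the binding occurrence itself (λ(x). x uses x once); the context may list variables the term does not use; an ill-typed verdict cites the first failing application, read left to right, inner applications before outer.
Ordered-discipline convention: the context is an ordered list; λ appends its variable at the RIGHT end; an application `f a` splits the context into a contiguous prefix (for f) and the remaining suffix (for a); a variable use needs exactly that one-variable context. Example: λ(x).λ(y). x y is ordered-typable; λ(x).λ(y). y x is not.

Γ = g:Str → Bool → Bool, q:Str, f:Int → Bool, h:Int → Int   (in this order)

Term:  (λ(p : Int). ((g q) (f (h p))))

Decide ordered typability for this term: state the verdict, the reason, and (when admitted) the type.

yes — one use each (g, q, f, h, p); ordered split holds; term : Int → Bool
use counts: g ×1; q ×1; f ×1; h ×1; p (bound) ×1
uses in reading order: g, q, f, h, p
typing: the term checks, with type Int → Bool
summary: ordered ✓ · linear ✓ · affine ✓ · relevant ✓ · unrestricted ✓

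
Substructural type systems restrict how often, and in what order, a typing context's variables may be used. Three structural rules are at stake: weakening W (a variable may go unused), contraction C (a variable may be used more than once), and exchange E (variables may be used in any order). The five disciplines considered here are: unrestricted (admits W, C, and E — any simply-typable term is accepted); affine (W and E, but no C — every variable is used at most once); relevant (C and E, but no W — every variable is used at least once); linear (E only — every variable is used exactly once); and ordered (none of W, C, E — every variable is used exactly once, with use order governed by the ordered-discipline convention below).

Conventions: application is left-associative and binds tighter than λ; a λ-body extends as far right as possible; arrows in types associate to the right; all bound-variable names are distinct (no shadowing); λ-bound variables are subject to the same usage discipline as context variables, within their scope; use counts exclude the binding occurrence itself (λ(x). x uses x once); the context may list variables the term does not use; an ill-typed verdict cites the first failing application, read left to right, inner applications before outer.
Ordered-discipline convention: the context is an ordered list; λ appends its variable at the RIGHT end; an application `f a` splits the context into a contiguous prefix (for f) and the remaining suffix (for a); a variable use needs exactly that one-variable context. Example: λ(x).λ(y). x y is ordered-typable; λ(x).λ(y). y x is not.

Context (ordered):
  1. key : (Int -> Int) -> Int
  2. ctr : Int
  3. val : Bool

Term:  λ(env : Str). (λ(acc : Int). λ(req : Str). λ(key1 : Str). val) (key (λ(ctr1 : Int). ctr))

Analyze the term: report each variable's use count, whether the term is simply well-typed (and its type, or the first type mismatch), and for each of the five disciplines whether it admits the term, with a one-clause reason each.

use counts: key: 1×; ctr: 1×; val: 1×; env (bound): 0×; acc (bound): 0×; req (bound): 0×; key1 (bound): 0×; ctr1 (bound): 0×
left-to-right use order: val, key, ctr
typing: well-typed at Str -> Str -> Str -> Bool
ordered ✗ (unused: env, acc, req, key1, ctr1 — weakening required)
linear ✗ (unused: env, acc, req, key1, ctr1 — weakening required)
affine ✓ (at most one use each (key, ctr, val, env, acc, req, key1, ctr1))
relevant ✗ (unused: env, acc, req, key1, ctr1 — weakening required)
unrestricted ✓ (well-typed at Str -> Str -> Str -> Bool; no restrictions here)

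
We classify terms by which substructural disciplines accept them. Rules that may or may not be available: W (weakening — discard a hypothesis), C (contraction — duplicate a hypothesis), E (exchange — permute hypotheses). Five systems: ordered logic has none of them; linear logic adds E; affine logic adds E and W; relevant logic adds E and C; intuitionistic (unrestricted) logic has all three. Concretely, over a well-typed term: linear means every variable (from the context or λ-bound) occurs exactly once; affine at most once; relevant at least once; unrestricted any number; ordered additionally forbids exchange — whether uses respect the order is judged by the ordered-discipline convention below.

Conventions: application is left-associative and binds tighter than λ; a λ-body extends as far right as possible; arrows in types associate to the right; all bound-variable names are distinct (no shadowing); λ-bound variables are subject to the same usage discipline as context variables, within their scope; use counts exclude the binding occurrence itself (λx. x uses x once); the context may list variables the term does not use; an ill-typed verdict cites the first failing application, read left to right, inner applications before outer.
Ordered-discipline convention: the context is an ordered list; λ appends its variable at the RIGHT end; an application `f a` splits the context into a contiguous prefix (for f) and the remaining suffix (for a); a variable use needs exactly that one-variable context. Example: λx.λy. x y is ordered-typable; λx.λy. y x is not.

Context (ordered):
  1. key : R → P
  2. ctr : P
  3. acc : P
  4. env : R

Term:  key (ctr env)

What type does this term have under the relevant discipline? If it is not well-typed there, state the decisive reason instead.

not well-typed under relevant — not simply typable
variable uses: key ×1, ctr ×1, acc ×0, env ×1
use order (left to right): key, ctr, env
typing: ill-typed: can't apply a value of type P
per-discipline verdicts: ordered ✗ · linear ✗ · affine ✗ · relevant ✗ · unrestricted ✗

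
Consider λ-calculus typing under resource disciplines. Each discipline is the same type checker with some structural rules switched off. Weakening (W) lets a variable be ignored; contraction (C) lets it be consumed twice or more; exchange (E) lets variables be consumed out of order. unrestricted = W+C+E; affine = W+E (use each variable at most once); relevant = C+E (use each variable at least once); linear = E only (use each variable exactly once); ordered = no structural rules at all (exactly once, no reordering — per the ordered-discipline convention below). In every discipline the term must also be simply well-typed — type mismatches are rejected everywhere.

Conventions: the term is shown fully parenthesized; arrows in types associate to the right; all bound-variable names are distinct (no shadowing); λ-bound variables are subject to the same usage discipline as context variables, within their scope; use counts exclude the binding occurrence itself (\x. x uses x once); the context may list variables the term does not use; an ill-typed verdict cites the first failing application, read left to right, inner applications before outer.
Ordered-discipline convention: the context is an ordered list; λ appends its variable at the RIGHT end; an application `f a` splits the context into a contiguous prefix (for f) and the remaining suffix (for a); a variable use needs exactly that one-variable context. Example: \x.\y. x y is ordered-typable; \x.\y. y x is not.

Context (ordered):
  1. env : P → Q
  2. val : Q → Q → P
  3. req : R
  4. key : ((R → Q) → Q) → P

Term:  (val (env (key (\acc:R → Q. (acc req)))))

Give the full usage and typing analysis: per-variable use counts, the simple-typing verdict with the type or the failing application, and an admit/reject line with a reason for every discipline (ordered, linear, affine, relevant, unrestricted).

use counts: env=1; val=1; req=1; key=1; acc (λ-bound)=1
left-to-right use order: val, env, key, acc, req
typing: the term checks, with type Q → P
ordered ✗ (needs exchange: uses follow val, env, key, acc, req)
linear ✓ (each of env, val, req, key, acc used exactly once)
affine ✓ (env, val, req, key, acc: no repeats, contraction unneeded)
relevant ✓ (at least one use each (env, val, req, key, acc))
unrestricted ✓ (simply typable at Q → P; W, C, E all held)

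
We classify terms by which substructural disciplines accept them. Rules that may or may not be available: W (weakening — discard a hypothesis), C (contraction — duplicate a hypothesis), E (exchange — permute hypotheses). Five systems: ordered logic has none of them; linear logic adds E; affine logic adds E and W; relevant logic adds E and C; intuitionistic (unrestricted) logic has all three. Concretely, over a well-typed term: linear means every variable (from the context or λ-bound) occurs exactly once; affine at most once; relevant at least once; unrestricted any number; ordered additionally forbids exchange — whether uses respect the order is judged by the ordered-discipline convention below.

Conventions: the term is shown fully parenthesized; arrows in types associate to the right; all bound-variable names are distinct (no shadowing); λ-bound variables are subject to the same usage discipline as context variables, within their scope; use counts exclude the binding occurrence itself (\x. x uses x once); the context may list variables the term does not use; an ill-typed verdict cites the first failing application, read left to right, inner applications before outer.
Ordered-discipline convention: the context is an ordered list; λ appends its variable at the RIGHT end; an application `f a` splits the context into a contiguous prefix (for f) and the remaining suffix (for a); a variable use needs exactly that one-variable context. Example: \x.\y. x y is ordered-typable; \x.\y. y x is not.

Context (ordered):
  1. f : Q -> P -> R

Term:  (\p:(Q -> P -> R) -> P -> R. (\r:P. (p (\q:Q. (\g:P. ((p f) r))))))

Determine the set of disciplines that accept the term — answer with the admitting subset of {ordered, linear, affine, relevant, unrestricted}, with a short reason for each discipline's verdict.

admitted in: unrestricted
usage: f=1, p (bound)=2, r (bound)=1, q (bound)=0, g (bound)=0
left-to-right use order: p, p, f, r
typing: ✓ — ((Q -> P -> R) -> P -> R) -> P -> P -> R
ordered ✗ (uses contraction: p ×2; q, g left unused)
linear ✗ (uses contraction: p ×2; q, g left unused)
affine ✗ (uses contraction: p ×2)
relevant ✗ (q, g left unused)
unrestricted ✓ (type-checks (((Q -> P -> R) -> P -> R) -> P -> P -> R) and nothing is barred)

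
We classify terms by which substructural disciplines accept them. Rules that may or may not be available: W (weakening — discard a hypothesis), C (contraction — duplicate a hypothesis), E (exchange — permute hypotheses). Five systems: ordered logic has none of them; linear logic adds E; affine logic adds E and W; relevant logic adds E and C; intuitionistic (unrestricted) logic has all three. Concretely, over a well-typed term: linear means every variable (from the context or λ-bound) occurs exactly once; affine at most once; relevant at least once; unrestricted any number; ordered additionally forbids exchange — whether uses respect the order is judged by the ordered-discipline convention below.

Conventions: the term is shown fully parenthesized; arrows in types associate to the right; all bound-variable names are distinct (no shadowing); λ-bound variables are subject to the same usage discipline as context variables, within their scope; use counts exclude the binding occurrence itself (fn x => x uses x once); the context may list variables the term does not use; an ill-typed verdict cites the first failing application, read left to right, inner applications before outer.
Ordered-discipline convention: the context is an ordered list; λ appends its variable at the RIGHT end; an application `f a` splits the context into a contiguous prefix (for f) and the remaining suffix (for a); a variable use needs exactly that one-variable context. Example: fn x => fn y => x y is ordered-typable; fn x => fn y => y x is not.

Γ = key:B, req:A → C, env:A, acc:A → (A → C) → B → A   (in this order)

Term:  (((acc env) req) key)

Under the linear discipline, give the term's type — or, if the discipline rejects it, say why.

term : A
counts: key: 1×; req: 1×; env: 1×; acc: 1×
use order (left to right): acc, env, req, key
typing: ✓ — A
across the five disciplines: ordered ✗; linear ✓; affine ✓; relevant ✓; unrestricted ✓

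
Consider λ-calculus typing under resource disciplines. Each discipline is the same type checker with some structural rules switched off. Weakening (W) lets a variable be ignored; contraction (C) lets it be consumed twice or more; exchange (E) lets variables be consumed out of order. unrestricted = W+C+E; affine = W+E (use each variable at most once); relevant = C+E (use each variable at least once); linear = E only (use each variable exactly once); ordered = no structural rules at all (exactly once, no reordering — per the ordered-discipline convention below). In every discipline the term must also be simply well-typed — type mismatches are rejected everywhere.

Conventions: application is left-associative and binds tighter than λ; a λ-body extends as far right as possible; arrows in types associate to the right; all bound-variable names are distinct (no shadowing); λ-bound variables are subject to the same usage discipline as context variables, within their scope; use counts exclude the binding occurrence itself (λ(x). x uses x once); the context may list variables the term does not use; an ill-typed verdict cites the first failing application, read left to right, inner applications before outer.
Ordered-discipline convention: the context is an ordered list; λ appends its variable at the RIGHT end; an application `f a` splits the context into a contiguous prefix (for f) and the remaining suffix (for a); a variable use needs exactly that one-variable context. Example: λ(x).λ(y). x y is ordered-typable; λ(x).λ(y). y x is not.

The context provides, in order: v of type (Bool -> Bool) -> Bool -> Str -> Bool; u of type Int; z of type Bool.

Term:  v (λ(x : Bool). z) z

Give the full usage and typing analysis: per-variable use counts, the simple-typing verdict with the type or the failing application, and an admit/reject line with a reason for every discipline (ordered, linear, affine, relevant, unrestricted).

use counts: v: 1×; u: 0×; z: 2×; x (bound): 0×
order of uses: v, z, z
typing: ✓ — Str -> Bool
ordered ✗ (needs contraction — z ×2; unused: u, x — weakening required)
linear ✗ (needs contraction — z ×2; unused: u, x — weakening required)
affine ✗ (needs contraction — z ×2)
relevant ✗ (unused: u, x — weakening required)
unrestricted ✓ (type-checks (Str -> Bool) and nothing is barred)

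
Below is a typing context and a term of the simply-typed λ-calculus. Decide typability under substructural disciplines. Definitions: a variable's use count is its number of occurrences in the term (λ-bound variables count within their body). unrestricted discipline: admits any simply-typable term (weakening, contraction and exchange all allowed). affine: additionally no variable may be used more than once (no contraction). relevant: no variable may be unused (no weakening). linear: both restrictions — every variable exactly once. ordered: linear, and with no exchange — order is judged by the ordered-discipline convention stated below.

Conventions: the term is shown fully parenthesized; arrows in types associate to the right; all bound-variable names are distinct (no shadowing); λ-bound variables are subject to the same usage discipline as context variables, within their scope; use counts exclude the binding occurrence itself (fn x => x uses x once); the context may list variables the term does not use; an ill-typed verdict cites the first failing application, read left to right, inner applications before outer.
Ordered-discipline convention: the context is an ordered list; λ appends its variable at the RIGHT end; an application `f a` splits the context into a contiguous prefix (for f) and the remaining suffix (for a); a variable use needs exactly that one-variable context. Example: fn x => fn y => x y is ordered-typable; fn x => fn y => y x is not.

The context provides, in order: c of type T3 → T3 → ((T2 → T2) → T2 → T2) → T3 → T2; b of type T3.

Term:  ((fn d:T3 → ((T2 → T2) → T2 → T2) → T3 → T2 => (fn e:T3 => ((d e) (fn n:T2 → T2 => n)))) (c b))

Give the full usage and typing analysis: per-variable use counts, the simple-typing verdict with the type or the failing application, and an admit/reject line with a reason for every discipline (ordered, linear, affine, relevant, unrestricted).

usage: c: 1×, b: 1×, d [bound]: 1×, e [bound]: 1×, n [bound]: 1×
order of uses: d, e, n, c, b
typing: ✓ — T3 → T3 → T2
ordered: ✓, single-use (c, b, d, e, n), ordered derivation ok
linear: ✓, c, b, d, e, n: one use apiece
affine: ✓, no duplicate uses among c, b, d, e, n
relevant: ✓, none of c, b, d, e, n goes unused
unrestricted: ✓, typability at T3 → T3 → T2 is all that's needed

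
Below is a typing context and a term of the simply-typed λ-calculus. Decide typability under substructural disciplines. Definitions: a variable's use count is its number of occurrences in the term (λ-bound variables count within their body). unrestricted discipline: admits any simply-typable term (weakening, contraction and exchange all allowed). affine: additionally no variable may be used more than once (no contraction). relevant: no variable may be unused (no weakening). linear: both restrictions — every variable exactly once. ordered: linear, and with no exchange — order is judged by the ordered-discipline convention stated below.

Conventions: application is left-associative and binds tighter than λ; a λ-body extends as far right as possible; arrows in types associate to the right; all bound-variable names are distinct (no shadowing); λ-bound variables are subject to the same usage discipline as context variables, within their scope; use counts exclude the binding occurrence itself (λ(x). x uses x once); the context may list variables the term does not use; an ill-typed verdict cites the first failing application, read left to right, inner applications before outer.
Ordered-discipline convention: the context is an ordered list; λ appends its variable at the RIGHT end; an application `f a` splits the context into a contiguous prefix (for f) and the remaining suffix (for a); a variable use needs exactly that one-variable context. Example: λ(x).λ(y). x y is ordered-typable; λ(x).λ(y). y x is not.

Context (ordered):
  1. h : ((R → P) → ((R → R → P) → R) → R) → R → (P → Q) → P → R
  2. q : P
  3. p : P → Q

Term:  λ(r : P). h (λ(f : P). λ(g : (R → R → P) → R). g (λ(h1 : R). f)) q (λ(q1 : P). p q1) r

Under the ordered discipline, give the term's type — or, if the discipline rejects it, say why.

not well-typed under ordered — the type mismatch rejects it
counts: h=1; q=1; p=1; r (bound)=1; f (bound)=1; g (bound)=1; h1 (bound)=0; q1 (bound)=1
order of uses: h, g, f, q, p, q1, r
typing: ill-typed: a function awaiting R → R → P gets R → P
summary: ordered ✗ | linear ✗ | affine ✗ | relevant ✗ | unrestricted ✗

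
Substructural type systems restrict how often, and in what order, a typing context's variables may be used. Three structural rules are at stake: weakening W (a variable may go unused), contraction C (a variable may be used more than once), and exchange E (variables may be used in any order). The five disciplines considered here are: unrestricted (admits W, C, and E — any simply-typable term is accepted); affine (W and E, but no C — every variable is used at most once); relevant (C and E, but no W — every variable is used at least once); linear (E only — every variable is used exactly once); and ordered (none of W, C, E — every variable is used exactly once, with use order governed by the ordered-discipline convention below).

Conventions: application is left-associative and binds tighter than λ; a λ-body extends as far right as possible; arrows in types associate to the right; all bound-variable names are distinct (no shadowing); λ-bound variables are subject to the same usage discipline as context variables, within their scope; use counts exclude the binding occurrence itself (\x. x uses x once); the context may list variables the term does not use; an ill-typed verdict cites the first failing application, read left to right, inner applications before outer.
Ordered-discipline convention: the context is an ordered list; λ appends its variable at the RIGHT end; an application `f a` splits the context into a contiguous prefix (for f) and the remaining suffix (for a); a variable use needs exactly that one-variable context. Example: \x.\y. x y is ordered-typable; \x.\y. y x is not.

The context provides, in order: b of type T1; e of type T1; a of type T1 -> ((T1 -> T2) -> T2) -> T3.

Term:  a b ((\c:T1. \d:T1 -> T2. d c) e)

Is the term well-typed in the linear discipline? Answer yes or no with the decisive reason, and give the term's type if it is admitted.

yes — single use per variable (b, e, a, c, d); term : T3
counts: b ×1, e ×1, a ×1, c [bound] ×1, d [bound] ×1
order of uses: a, b, d, c, e
typing: the term checks, with type T3
per-discipline verdicts: ordered ✗; linear ✓; affine ✓; relevant ✓; unrestricted ✓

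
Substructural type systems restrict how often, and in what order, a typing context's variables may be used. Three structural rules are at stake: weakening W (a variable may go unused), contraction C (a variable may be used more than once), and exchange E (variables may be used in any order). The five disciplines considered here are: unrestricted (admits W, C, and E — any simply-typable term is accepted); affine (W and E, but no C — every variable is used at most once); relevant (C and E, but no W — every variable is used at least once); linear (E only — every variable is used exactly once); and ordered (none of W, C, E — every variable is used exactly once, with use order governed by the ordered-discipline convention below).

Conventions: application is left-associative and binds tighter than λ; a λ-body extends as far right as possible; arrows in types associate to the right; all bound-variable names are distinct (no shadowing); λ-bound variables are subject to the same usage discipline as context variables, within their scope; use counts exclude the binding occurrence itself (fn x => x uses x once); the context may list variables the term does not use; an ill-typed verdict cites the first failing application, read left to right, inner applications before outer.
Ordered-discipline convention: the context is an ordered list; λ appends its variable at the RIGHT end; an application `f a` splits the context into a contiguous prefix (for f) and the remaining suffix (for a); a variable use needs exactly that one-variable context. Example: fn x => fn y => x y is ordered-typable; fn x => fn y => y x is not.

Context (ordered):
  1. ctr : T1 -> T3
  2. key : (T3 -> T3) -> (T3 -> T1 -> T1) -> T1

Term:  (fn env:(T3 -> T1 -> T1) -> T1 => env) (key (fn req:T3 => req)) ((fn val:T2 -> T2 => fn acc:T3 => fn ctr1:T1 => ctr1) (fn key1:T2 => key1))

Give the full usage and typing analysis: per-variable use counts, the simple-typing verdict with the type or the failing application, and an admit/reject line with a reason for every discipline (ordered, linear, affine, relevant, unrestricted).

usage: ctr: 0, key: 1, env (λ-bound): 1, req (λ-bound): 1, val (λ-bound): 0, acc (λ-bound): 0, ctr1 (λ-bound): 1, key1 (λ-bound): 1
order of uses: env, key, req, ctr1, key1
typing: well-typed — term : T1
ordered: ✗ — needs weakening: ctr, val, acc unused
linear: ✗ — needs weakening: ctr, val, acc unused
affine: ✓ — none of ctr, key, env, req, val, acc, ctr1, key1 used more than once
relevant: ✗ — needs weakening: ctr, val, acc unused
unrestricted: ✓ — typability at T1 is all that's needed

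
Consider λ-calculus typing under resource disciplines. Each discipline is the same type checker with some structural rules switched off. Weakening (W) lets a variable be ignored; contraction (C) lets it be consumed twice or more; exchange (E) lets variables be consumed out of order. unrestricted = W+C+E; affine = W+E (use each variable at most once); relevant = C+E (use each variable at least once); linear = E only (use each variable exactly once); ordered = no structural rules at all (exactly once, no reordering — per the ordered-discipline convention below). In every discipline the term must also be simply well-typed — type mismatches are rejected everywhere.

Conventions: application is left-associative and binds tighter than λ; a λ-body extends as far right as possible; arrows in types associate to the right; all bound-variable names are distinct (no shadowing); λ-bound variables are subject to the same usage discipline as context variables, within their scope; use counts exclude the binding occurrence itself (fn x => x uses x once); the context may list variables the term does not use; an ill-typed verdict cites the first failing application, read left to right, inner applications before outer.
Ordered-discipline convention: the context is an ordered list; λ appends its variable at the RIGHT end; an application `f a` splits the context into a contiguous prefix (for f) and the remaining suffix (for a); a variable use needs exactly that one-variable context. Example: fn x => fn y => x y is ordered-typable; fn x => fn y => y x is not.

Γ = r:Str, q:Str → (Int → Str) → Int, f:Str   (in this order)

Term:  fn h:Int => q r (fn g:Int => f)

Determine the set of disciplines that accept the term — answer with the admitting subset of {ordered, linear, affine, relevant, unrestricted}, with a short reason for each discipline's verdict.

admitted in: affine, unrestricted
usage: r=1, q=1, f=1, h (λ-bound)=0, g (λ-bound)=0
left-to-right use order: q, r, f
typing: the term checks, with type Int → Int
ordered: ✗ — h, g never used (weakening)
linear: ✗ — h, g never used (weakening)
affine: ✓ — r, q, f, h, g: no repeats, contraction unneeded
relevant: ✗ — h, g never used (weakening)
unrestricted: ✓ — typability at Int → Int is all that's needed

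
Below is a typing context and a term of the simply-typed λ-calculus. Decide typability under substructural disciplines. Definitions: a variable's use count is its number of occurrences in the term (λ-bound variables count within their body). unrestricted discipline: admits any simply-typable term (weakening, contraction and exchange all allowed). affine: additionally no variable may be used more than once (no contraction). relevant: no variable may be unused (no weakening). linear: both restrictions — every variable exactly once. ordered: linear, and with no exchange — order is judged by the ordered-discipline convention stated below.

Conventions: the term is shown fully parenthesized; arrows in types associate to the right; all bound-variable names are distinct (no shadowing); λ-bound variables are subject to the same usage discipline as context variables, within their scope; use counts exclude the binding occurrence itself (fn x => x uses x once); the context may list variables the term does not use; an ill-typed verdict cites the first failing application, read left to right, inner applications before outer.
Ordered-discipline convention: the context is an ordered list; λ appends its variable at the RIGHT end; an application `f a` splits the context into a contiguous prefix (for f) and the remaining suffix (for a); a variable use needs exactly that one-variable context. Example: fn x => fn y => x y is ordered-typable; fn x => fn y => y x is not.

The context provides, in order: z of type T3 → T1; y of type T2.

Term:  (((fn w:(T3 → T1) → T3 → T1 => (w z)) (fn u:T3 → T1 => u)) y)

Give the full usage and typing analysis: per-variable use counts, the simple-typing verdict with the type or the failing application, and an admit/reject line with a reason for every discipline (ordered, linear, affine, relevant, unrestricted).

counts: z ×1, y ×1, w (bound) ×1, u (bound) ×1
left-to-right use order: w, z, u, y
typing: ill-typed: argument of type T2 where T3 is required
ordered: ✗ — the type mismatch rejects it
linear: ✗ — not simply typable
affine: ✗ — fails simple typing
relevant: ✗ — a type mismatch blocks all five
unrestricted: ✗ — the type mismatch rejects it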